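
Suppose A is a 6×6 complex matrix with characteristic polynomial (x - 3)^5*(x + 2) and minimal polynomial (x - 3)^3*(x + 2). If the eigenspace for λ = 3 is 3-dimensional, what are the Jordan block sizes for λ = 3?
Block sizes for λ = 3: [3, 1, 1]

Step 1 — from the characteristic polynomial, algebraic multiplicity of λ = 3 is 5. From dim ker(A − (3)·I) = 3, there are exactly 3 Jordan blocks for λ = 3.
Step 2 — from the minimal polynomial, the factor (x − 3)^3 tells us the largest block for λ = 3 has size 3.
Step 3 — with total size 5, 3 blocks, and largest block 3, the block sizes (in nonincreasing order) are [3, 1, 1].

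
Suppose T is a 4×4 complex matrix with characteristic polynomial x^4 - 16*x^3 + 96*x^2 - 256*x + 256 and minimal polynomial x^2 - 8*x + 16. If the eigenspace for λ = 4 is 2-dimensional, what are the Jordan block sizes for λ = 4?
Block sizes for λ = 4: [2, 2]

Step 1 — from the characteristic polynomial, algebraic multiplicity of λ = 4 is 4. From dim ker(T − (4)·I) = 2, there are exactly 2 Jordan blocks for λ = 4.
Step 2 — from the minimal polynomial, the factor (x − 4)^2 tells us the largest block for λ = 4 has size 2.
Step 3 — with total size 4, 2 blocks, and largest block 2, the block sizes (in nonincreasing order) are [2, 2].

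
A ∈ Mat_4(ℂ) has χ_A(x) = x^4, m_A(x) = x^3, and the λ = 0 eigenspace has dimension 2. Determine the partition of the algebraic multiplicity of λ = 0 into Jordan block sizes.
Block sizes for λ = 0: [3, 1]

Step 1 — from the characteristic polynomial, algebraic multiplicity of λ = 0 is 4. From dim ker(A − (0)·I) = 2, there are exactly 2 Jordan blocks for λ = 0.
Step 2 — from the minimal polynomial, the factor (x − 0)^3 tells us the largest block for λ = 0 has size 3.
Step 3 — with total size 4, 2 blocks, and largest block 3, the block sizes (in nonincreasing order) are [3, 1].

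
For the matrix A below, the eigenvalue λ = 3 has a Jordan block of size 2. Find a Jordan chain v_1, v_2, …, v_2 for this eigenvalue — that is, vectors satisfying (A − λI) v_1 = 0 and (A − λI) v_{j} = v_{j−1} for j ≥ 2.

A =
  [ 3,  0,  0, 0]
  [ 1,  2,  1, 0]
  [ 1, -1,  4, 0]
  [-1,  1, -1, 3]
A Jordan chain for λ = 3 of length 2:
v_1 = (0, 1, 1, -1)ᵀ
v_2 = (1, 0, 0, 0)ᵀ

Let N = A − (3)·I. We want v_2 with N^2 v_2 = 0 but N^1 v_2 ≠ 0; then v_{j-1} := N · v_j for j = 2, …, 2.

Pick v_2 = (1, 0, 0, 0)ᵀ.
Then v_1 = N · v_2 = (0, 1, 1, -1)ᵀ.

Sanity check: (A − (3)·I) v_1 = (0, 0, 0, 0)ᵀ = 0. ✓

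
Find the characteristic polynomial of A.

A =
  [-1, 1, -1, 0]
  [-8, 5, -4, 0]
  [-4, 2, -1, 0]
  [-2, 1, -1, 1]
x^4 - 4*x^3 + 6*x^2 - 4*x + 1

Expanding det(x·I − A) (e.g. by cofactor expansion or by noting that A is similar to its Jordan form J, which has the same characteristic polynomial as A) gives
  χ_A(x) = x^4 - 4*x^3 + 6*x^2 - 4*x + 1
which factors as (x - 1)^4. The eigenvalues (with algebraic multiplicities) are λ = 1 with multiplicity 4.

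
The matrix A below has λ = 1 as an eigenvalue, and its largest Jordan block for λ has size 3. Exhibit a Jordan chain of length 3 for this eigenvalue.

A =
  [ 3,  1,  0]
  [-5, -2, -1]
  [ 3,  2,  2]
A Jordan chain for λ = 1 of length 3:
v_1 = (-1, 2, -1)ᵀ
v_2 = (2, -5, 3)ᵀ
v_3 = (1, 0, 0)ᵀ

Let N = A − (1)·I. We want v_3 with N^3 v_3 = 0 but N^2 v_3 ≠ 0; then v_{j-1} := N · v_j for j = 3, …, 2.

Pick v_3 = (1, 0, 0)ᵀ.
Then v_2 = N · v_3 = (2, -5, 3)ᵀ.
Then v_1 = N · v_2 = (-1, 2, -1)ᵀ.

Sanity check: (A − (1)·I) v_1 = (0, 0, 0)ᵀ = 0. ✓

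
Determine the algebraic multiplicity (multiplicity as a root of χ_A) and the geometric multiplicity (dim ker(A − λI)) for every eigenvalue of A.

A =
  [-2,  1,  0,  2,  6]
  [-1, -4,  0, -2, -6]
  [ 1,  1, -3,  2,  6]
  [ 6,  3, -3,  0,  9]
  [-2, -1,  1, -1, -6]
λ = -3: alg = 5, geom = 3

Step 1 — factor the characteristic polynomial to read off the algebraic multiplicities:
  χ_A(x) = (x + 3)^5

Step 2 — compute geometric multiplicities via the rank-nullity identity g(λ) = n − rank(A − λI):
  rank(A − (-3)·I) = 2, so dim ker(A − (-3)·I) = n − 2 = 3

Summary:
  λ = -3: algebraic multiplicity = 5, geometric multiplicity = 3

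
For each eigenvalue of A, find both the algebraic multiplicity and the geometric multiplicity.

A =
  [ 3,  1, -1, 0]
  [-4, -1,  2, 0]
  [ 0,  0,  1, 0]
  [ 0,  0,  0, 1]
λ = 1: alg = 4, geom = 3

Step 1 — factor the characteristic polynomial to read off the algebraic multiplicities:
  χ_A(x) = (x - 1)^4

Step 2 — compute geometric multiplicities via the rank-nullity identity g(λ) = n − rank(A − λI):
  rank(A − (1)·I) = 1, so dim ker(A − (1)·I) = n − 1 = 3

Summary:
  λ = 1: algebraic multiplicity = 4, geometric multiplicity = 3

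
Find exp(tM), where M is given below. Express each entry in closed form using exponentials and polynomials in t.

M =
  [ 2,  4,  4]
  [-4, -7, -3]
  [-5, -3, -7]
e^{tM} =
  [6*t*exp(-4*t) + exp(-4*t), 4*t*exp(-4*t), 4*t*exp(-4*t)]
  [3*t^2*exp(-4*t)/2 - 4*t*exp(-4*t), t^2*exp(-4*t) - 3*t*exp(-4*t) + exp(-4*t), t^2*exp(-4*t) - 3*t*exp(-4*t)]
  [-3*t^2*exp(-4*t)/2 - 5*t*exp(-4*t), -t^2*exp(-4*t) - 3*t*exp(-4*t), -t^2*exp(-4*t) - 3*t*exp(-4*t) + exp(-4*t)]

Strategy: write M = P · J · P⁻¹ where J is a Jordan canonical form, so e^{tM} = P · e^{tJ} · P⁻¹, and e^{tJ} can be computed block-by-block.

M has Jordan form
J =
  [-4,  1,  0]
  [ 0, -4,  1]
  [ 0,  0, -4]
(up to reordering of blocks).

Per-block formulas:
  For a 3×3 Jordan block J_3(-4): exp(t · J_3(-4)) = e^(-4t)·(I + t·N + (t^2/2)·N^2), where N is the 3×3 nilpotent shift.

After assembling e^{tJ} and conjugating by P, we get:

e^{tM} =
  [6*t*exp(-4*t) + exp(-4*t), 4*t*exp(-4*t), 4*t*exp(-4*t)]
  [3*t^2*exp(-4*t)/2 - 4*t*exp(-4*t), t^2*exp(-4*t) - 3*t*exp(-4*t) + exp(-4*t), t^2*exp(-4*t) - 3*t*exp(-4*t)]
  [-3*t^2*exp(-4*t)/2 - 5*t*exp(-4*t), -t^2*exp(-4*t) - 3*t*exp(-4*t), -t^2*exp(-4*t) - 3*t*exp(-4*t) + exp(-4*t)]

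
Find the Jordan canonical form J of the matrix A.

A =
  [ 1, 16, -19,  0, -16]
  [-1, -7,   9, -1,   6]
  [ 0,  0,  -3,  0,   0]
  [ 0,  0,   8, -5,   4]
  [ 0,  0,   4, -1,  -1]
J_3(-3) ⊕ J_2(-3)

The characteristic polynomial is
  det(x·I − A) = x^5 + 15*x^4 + 90*x^3 + 270*x^2 + 405*x + 243 = (x + 3)^5

Eigenvalues and multiplicities (the geometric multiplicity of λ is n − rank(A − λI), which equals the number of Jordan blocks for λ):
  λ = -3: algebraic multiplicity = 5, geometric multiplicity = 2

Determining the block sizes for each eigenvalue:
  λ = -3: with am = 5 and gm = 2, the partition is not yet determined (e.g. several partitions of 5 into 2 parts exist). Let N = A − (-3)·I. Computing rank(N^1) = 3, rank(N^2) = 1, rank(N^3) = 0; the number of blocks of size ≥ j is rank(N^{j−1}) − rank(N^j), giving [2, 2, 1]. So we have 1 block(s) of size 3, 1 block(s) of size 2 → block sizes [3, 2]

Assembling the blocks gives a Jordan form
J =
  [-3,  1,  0,  0,  0]
  [ 0, -3,  1,  0,  0]
  [ 0,  0, -3,  0,  0]
  [ 0,  0,  0, -3,  1]
  [ 0,  0,  0,  0, -3]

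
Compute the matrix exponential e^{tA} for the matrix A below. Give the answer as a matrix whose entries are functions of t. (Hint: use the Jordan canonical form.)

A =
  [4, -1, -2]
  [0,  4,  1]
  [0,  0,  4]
e^{tA} =
  [exp(4*t), -t*exp(4*t), -t^2*exp(4*t)/2 - 2*t*exp(4*t)]
  [0, exp(4*t), t*exp(4*t)]
  [0, 0, exp(4*t)]

Strategy: write A = P · J · P⁻¹ where J is a Jordan canonical form, so e^{tA} = P · e^{tJ} · P⁻¹, and e^{tJ} can be computed block-by-block.

A has Jordan form
J =
  [4, 1, 0]
  [0, 4, 1]
  [0, 0, 4]
(up to reordering of blocks).

Per-block formulas:
  For a 3×3 Jordan block J_3(4): exp(t · J_3(4)) = e^(4t)·(I + t·N + (t^2/2)·N^2), where N is the 3×3 nilpotent shift.

After assembling e^{tJ} and conjugating by P, we get:

e^{tA} =
  [exp(4*t), -t*exp(4*t), -t^2*exp(4*t)/2 - 2*t*exp(4*t)]
  [0, exp(4*t), t*exp(4*t)]
  [0, 0, exp(4*t)]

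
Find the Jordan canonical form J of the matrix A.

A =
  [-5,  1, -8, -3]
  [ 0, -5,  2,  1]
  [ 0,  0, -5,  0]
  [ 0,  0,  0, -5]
J_3(-5) ⊕ J_1(-5)

The characteristic polynomial is
  det(x·I − A) = x^4 + 20*x^3 + 150*x^2 + 500*x + 625 = (x + 5)^4

Eigenvalues and multiplicities (the geometric multiplicity of λ is n − rank(A − λI), which equals the number of Jordan blocks for λ):
  λ = -5: algebraic multiplicity = 4, geometric multiplicity = 2

Determining the block sizes for each eigenvalue:
  λ = -5: with am = 4 and gm = 2, the partition is not yet determined (e.g. several partitions of 4 into 2 parts exist). Let N = A − (-5)·I. Computing rank(N^1) = 2, rank(N^2) = 1, rank(N^3) = 0; the number of blocks of size ≥ j is rank(N^{j−1}) − rank(N^j), giving [2, 1, 1]. So we have 1 block(s) of size 3, 1 block(s) of size 1 → block sizes [3, 1]

Assembling the blocks gives a Jordan form
J =
  [-5,  1,  0,  0]
  [ 0, -5,  1,  0]
  [ 0,  0, -5,  0]
  [ 0,  0,  0, -5]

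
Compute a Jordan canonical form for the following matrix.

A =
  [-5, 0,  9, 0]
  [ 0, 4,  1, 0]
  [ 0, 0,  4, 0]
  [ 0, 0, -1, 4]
J_1(-5) ⊕ J_2(4) ⊕ J_1(4)

The characteristic polynomial is
  det(x·I − A) = x^4 - 7*x^3 - 12*x^2 + 176*x - 320 = (x - 4)^3*(x + 5)

Eigenvalues and multiplicities (the geometric multiplicity of λ is n − rank(A − λI), which equals the number of Jordan blocks for λ):
  λ = -5: algebraic multiplicity = 1, geometric multiplicity = 1
  λ = 4: algebraic multiplicity = 3, geometric multiplicity = 2

Determining the block sizes for each eigenvalue:
  λ = -5: one block (gm = 1), so the single block has size am = 1 → block sizes [1]
  λ = 4: 2 blocks summing to 3 forces exactly one block of size 2 and the rest size 1 → block sizes [2, 1]

Assembling the blocks gives a Jordan form
J =
  [-5, 0, 0, 0]
  [ 0, 4, 1, 0]
  [ 0, 0, 4, 0]
  [ 0, 0, 0, 4]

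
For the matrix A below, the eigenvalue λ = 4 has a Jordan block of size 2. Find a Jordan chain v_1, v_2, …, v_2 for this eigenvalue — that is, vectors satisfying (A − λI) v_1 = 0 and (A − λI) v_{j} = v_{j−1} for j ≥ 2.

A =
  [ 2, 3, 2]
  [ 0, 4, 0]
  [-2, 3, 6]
A Jordan chain for λ = 4 of length 2:
v_1 = (-2, 0, -2)ᵀ
v_2 = (1, 0, 0)ᵀ

Let N = A − (4)·I. We want v_2 with N^2 v_2 = 0 but N^1 v_2 ≠ 0; then v_{j-1} := N · v_j for j = 2, …, 2.

Pick v_2 = (1, 0, 0)ᵀ.
Then v_1 = N · v_2 = (-2, 0, -2)ᵀ.

Sanity check: (A − (4)·I) v_1 = (0, 0, 0)ᵀ = 0. ✓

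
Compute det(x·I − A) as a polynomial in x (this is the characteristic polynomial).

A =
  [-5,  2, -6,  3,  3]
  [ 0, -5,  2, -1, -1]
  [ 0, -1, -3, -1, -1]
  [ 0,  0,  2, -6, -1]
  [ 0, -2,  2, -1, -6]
x^5 + 25*x^4 + 250*x^3 + 1250*x^2 + 3125*x + 3125

Expanding det(x·I − A) (e.g. by cofactor expansion or by noting that A is similar to its Jordan form J, which has the same characteristic polynomial as A) gives
  χ_A(x) = x^5 + 25*x^4 + 250*x^3 + 1250*x^2 + 3125*x + 3125
which factors as (x + 5)^5. The eigenvalues (with algebraic multiplicities) are λ = -5 with multiplicity 5.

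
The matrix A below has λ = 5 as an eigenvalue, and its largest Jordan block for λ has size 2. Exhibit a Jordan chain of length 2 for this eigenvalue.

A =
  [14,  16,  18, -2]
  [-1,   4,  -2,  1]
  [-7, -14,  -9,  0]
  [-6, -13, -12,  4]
A Jordan chain for λ = 5 of length 2:
v_1 = (2, -1, 0, 1)ᵀ
v_2 = (2, -1, 0, 0)ᵀ

Let N = A − (5)·I. We want v_2 with N^2 v_2 = 0 but N^1 v_2 ≠ 0; then v_{j-1} := N · v_j for j = 2, …, 2.

Pick v_2 = (2, -1, 0, 0)ᵀ.
Then v_1 = N · v_2 = (2, -1, 0, 1)ᵀ.

Sanity check: (A − (5)·I) v_1 = (0, 0, 0, 0)ᵀ = 0. ✓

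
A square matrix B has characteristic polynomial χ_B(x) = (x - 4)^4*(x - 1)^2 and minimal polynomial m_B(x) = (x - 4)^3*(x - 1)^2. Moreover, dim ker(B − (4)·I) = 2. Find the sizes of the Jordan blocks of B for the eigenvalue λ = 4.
Block sizes for λ = 4: [3, 1]

Step 1 — from the characteristic polynomial, algebraic multiplicity of λ = 4 is 4. From dim ker(B − (4)·I) = 2, there are exactly 2 Jordan blocks for λ = 4.
Step 2 — from the minimal polynomial, the factor (x − 4)^3 tells us the largest block for λ = 4 has size 3.
Step 3 — with total size 4, 2 blocks, and largest block 3, the block sizes (in nonincreasing order) are [3, 1].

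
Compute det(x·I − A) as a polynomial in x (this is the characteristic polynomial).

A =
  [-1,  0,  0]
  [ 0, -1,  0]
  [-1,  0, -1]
x^3 + 3*x^2 + 3*x + 1

Expanding det(x·I − A) (e.g. by cofactor expansion or by noting that A is similar to its Jordan form J, which has the same characteristic polynomial as A) gives
  χ_A(x) = x^3 + 3*x^2 + 3*x + 1
which factors as (x + 1)^3. The eigenvalues (with algebraic multiplicities) are λ = -1 with multiplicity 3.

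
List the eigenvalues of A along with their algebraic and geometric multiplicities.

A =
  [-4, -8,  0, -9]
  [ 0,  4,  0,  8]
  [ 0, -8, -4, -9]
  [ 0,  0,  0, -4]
λ = -4: alg = 3, geom = 2; λ = 4: alg = 1, geom = 1

Step 1 — factor the characteristic polynomial to read off the algebraic multiplicities:
  χ_A(x) = (x - 4)*(x + 4)^3

Step 2 — compute geometric multiplicities via the rank-nullity identity g(λ) = n − rank(A − λI):
  rank(A − (-4)·I) = 2, so dim ker(A − (-4)·I) = n − 2 = 2
  rank(A − (4)·I) = 3, so dim ker(A − (4)·I) = n − 3 = 1

Summary:
  λ = -4: algebraic multiplicity = 3, geometric multiplicity = 2
  λ = 4: algebraic multiplicity = 1, geometric multiplicity = 1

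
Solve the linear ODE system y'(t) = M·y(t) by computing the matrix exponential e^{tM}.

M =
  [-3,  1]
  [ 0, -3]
e^{tM} =
  [exp(-3*t), t*exp(-3*t)]
  [0, exp(-3*t)]

Strategy: write M = P · J · P⁻¹ where J is a Jordan canonical form, so e^{tM} = P · e^{tJ} · P⁻¹, and e^{tJ} can be computed block-by-block.

M has Jordan form
J =
  [-3,  1]
  [ 0, -3]
(up to reordering of blocks).

Per-block formulas:
  For a 2×2 Jordan block J_2(-3): exp(t · J_2(-3)) = e^(-3t)·(I + t·N), where N is the 2×2 nilpotent shift.

After assembling e^{tJ} and conjugating by P, we get:

e^{tM} =
  [exp(-3*t), t*exp(-3*t)]
  [0, exp(-3*t)]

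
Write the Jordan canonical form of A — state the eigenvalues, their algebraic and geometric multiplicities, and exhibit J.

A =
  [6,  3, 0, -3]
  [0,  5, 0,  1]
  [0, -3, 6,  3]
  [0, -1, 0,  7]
J_2(6) ⊕ J_1(6) ⊕ J_1(6)

The characteristic polynomial is
  det(x·I − A) = x^4 - 24*x^3 + 216*x^2 - 864*x + 1296 = (x - 6)^4

Eigenvalues and multiplicities (the geometric multiplicity of λ is n − rank(A − λI), which equals the number of Jordan blocks for λ):
  λ = 6: algebraic multiplicity = 4, geometric multiplicity = 3

Determining the block sizes for each eigenvalue:
  λ = 6: 3 blocks summing to 4 forces exactly one block of size 2 and the rest size 1 → block sizes [2, 1, 1]

Assembling the blocks gives a Jordan form
J =
  [6, 1, 0, 0]
  [0, 6, 0, 0]
  [0, 0, 6, 0]
  [0, 0, 0, 6]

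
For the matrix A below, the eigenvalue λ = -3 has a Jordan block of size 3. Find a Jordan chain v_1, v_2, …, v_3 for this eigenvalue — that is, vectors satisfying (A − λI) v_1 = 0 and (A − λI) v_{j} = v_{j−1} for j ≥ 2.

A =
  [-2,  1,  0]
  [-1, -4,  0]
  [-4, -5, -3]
A Jordan chain for λ = -3 of length 3:
v_1 = (0, 0, 1)ᵀ
v_2 = (1, -1, -4)ᵀ
v_3 = (1, 0, 0)ᵀ

Let N = A − (-3)·I. We want v_3 with N^3 v_3 = 0 but N^2 v_3 ≠ 0; then v_{j-1} := N · v_j for j = 3, …, 2.

Pick v_3 = (1, 0, 0)ᵀ.
Then v_2 = N · v_3 = (1, -1, -4)ᵀ.
Then v_1 = N · v_2 = (0, 0, 1)ᵀ.

Sanity check: (A − (-3)·I) v_1 = (0, 0, 0)ᵀ = 0. ✓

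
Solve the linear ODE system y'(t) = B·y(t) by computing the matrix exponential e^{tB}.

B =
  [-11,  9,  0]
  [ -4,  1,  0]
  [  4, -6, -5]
e^{tB} =
  [-6*t*exp(-5*t) + exp(-5*t), 9*t*exp(-5*t), 0]
  [-4*t*exp(-5*t), 6*t*exp(-5*t) + exp(-5*t), 0]
  [4*t*exp(-5*t), -6*t*exp(-5*t), exp(-5*t)]

Strategy: write B = P · J · P⁻¹ where J is a Jordan canonical form, so e^{tB} = P · e^{tJ} · P⁻¹, and e^{tJ} can be computed block-by-block.

B has Jordan form
J =
  [-5,  1,  0]
  [ 0, -5,  0]
  [ 0,  0, -5]
(up to reordering of blocks).

Per-block formulas:
  For a 1×1 block at λ = -5: exp(t · [-5]) = [e^(-5t)].
  For a 2×2 Jordan block J_2(-5): exp(t · J_2(-5)) = e^(-5t)·(I + t·N), where N is the 2×2 nilpotent shift.

After assembling e^{tJ} and conjugating by P, we get:

e^{tB} =
  [-6*t*exp(-5*t) + exp(-5*t), 9*t*exp(-5*t), 0]
  [-4*t*exp(-5*t), 6*t*exp(-5*t) + exp(-5*t), 0]
  [4*t*exp(-5*t), -6*t*exp(-5*t), exp(-5*t)]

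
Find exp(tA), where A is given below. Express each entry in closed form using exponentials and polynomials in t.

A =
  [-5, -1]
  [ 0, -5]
e^{tA} =
  [exp(-5*t), -t*exp(-5*t)]
  [0, exp(-5*t)]

Strategy: write A = P · J · P⁻¹ where J is a Jordan canonical form, so e^{tA} = P · e^{tJ} · P⁻¹, and e^{tJ} can be computed block-by-block.

A has Jordan form
J =
  [-5,  1]
  [ 0, -5]
(up to reordering of blocks).

Per-block formulas:
  For a 2×2 Jordan block J_2(-5): exp(t · J_2(-5)) = e^(-5t)·(I + t·N), where N is the 2×2 nilpotent shift.

After assembling e^{tJ} and conjugating by P, we get:

e^{tA} =
  [exp(-5*t), -t*exp(-5*t)]
  [0, exp(-5*t)]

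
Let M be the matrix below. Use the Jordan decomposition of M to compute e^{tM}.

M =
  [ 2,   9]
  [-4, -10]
e^{tM} =
  [6*t*exp(-4*t) + exp(-4*t), 9*t*exp(-4*t)]
  [-4*t*exp(-4*t), -6*t*exp(-4*t) + exp(-4*t)]

Strategy: write M = P · J · P⁻¹ where J is a Jordan canonical form, so e^{tM} = P · e^{tJ} · P⁻¹, and e^{tJ} can be computed block-by-block.

M has Jordan form
J =
  [-4,  1]
  [ 0, -4]
(up to reordering of blocks).

Per-block formulas:
  For a 2×2 Jordan block J_2(-4): exp(t · J_2(-4)) = e^(-4t)·(I + t·N), where N is the 2×2 nilpotent shift.

After assembling e^{tJ} and conjugating by P, we get:

e^{tM} =
  [6*t*exp(-4*t) + exp(-4*t), 9*t*exp(-4*t)]
  [-4*t*exp(-4*t), -6*t*exp(-4*t) + exp(-4*t)]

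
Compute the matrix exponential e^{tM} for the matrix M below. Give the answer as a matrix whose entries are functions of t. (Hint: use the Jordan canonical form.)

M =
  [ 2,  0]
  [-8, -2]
e^{tM} =
  [exp(2*t), 0]
  [-2*exp(2*t) + 2*exp(-2*t), exp(-2*t)]

Strategy: write M = P · J · P⁻¹ where J is a Jordan canonical form, so e^{tM} = P · e^{tJ} · P⁻¹, and e^{tJ} can be computed block-by-block.

M has Jordan form
J =
  [-2, 0]
  [ 0, 2]
(up to reordering of blocks).

Per-block formulas:
  For a 1×1 block at λ = 2: exp(t · [2]) = [e^(2t)].
  For a 1×1 block at λ = -2: exp(t · [-2]) = [e^(-2t)].

After assembling e^{tJ} and conjugating by P, we get:

e^{tM} =
  [exp(2*t), 0]
  [-2*exp(2*t) + 2*exp(-2*t), exp(-2*t)]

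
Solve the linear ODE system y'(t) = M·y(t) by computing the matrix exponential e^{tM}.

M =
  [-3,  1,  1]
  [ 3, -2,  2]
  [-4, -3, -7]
e^{tM} =
  [t*exp(-4*t) + exp(-4*t), t*exp(-4*t), t*exp(-4*t)]
  [t^2*exp(-4*t)/2 + 3*t*exp(-4*t), t^2*exp(-4*t)/2 + 2*t*exp(-4*t) + exp(-4*t), t^2*exp(-4*t)/2 + 2*t*exp(-4*t)]
  [-t^2*exp(-4*t)/2 - 4*t*exp(-4*t), -t^2*exp(-4*t)/2 - 3*t*exp(-4*t), -t^2*exp(-4*t)/2 - 3*t*exp(-4*t) + exp(-4*t)]

Strategy: write M = P · J · P⁻¹ where J is a Jordan canonical form, so e^{tM} = P · e^{tJ} · P⁻¹, and e^{tJ} can be computed block-by-block.

M has Jordan form
J =
  [-4,  1,  0]
  [ 0, -4,  1]
  [ 0,  0, -4]
(up to reordering of blocks).

Per-block formulas:
  For a 3×3 Jordan block J_3(-4): exp(t · J_3(-4)) = e^(-4t)·(I + t·N + (t^2/2)·N^2), where N is the 3×3 nilpotent shift.

After assembling e^{tJ} and conjugating by P, we get:

e^{tM} =
  [t*exp(-4*t) + exp(-4*t), t*exp(-4*t), t*exp(-4*t)]
  [t^2*exp(-4*t)/2 + 3*t*exp(-4*t), t^2*exp(-4*t)/2 + 2*t*exp(-4*t) + exp(-4*t), t^2*exp(-4*t)/2 + 2*t*exp(-4*t)]
  [-t^2*exp(-4*t)/2 - 4*t*exp(-4*t), -t^2*exp(-4*t)/2 - 3*t*exp(-4*t), -t^2*exp(-4*t)/2 - 3*t*exp(-4*t) + exp(-4*t)]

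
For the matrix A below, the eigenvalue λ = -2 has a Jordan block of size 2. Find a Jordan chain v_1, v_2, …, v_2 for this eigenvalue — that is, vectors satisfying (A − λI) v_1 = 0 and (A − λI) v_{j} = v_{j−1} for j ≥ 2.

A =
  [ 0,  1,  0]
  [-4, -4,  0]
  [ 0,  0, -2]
A Jordan chain for λ = -2 of length 2:
v_1 = (2, -4, 0)ᵀ
v_2 = (1, 0, 0)ᵀ

Let N = A − (-2)·I. We want v_2 with N^2 v_2 = 0 but N^1 v_2 ≠ 0; then v_{j-1} := N · v_j for j = 2, …, 2.

Pick v_2 = (1, 0, 0)ᵀ.
Then v_1 = N · v_2 = (2, -4, 0)ᵀ.

Sanity check: (A − (-2)·I) v_1 = (0, 0, 0)ᵀ = 0. ✓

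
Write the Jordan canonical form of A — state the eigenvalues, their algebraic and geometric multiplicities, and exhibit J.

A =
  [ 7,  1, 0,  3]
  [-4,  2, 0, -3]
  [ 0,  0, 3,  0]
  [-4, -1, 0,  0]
J_2(3) ⊕ J_1(3) ⊕ J_1(3)

The characteristic polynomial is
  det(x·I − A) = x^4 - 12*x^3 + 54*x^2 - 108*x + 81 = (x - 3)^4

Eigenvalues and multiplicities (the geometric multiplicity of λ is n − rank(A − λI), which equals the number of Jordan blocks for λ):
  λ = 3: algebraic multiplicity = 4, geometric multiplicity = 3

Determining the block sizes for each eigenvalue:
  λ = 3: 3 blocks summing to 4 forces exactly one block of size 2 and the rest size 1 → block sizes [2, 1, 1]

Assembling the blocks gives a Jordan form
J =
  [3, 1, 0, 0]
  [0, 3, 0, 0]
  [0, 0, 3, 0]
  [0, 0, 0, 3]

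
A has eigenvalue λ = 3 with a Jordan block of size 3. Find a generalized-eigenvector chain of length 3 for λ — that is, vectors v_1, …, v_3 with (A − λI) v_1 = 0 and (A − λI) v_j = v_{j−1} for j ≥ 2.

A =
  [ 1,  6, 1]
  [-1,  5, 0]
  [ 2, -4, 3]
A Jordan chain for λ = 3 of length 3:
v_1 = (-4, -2, 4)ᵀ
v_2 = (6, 2, -4)ᵀ
v_3 = (0, 1, 0)ᵀ

Let N = A − (3)·I. We want v_3 with N^3 v_3 = 0 but N^2 v_3 ≠ 0; then v_{j-1} := N · v_j for j = 3, …, 2.

Pick v_3 = (0, 1, 0)ᵀ.
Then v_2 = N · v_3 = (6, 2, -4)ᵀ.
Then v_1 = N · v_2 = (-4, -2, 4)ᵀ.

Sanity check: (A − (3)·I) v_1 = (0, 0, 0)ᵀ = 0. ✓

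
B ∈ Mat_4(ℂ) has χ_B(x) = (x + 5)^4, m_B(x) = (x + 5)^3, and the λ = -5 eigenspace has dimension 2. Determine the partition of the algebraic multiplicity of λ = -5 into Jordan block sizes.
Block sizes for λ = -5: [3, 1]

Step 1 — from the characteristic polynomial, algebraic multiplicity of λ = -5 is 4. From dim ker(B − (-5)·I) = 2, there are exactly 2 Jordan blocks for λ = -5.
Step 2 — from the minimal polynomial, the factor (x + 5)^3 tells us the largest block for λ = -5 has size 3.
Step 3 — with total size 4, 2 blocks, and largest block 3, the block sizes (in nonincreasing order) are [3, 1].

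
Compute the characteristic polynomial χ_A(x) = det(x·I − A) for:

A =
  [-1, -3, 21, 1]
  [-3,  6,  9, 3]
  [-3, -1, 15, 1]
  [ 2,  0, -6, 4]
x^4 - 24*x^3 + 216*x^2 - 864*x + 1296

Expanding det(x·I − A) (e.g. by cofactor expansion or by noting that A is similar to its Jordan form J, which has the same characteristic polynomial as A) gives
  χ_A(x) = x^4 - 24*x^3 + 216*x^2 - 864*x + 1296
which factors as (x - 6)^4. The eigenvalues (with algebraic multiplicities) are λ = 6 with multiplicity 4.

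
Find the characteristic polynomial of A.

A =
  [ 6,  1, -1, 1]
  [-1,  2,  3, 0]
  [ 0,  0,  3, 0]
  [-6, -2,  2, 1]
x^4 - 12*x^3 + 54*x^2 - 108*x + 81

Expanding det(x·I − A) (e.g. by cofactor expansion or by noting that A is similar to its Jordan form J, which has the same characteristic polynomial as A) gives
  χ_A(x) = x^4 - 12*x^3 + 54*x^2 - 108*x + 81
which factors as (x - 3)^4. The eigenvalues (with algebraic multiplicities) are λ = 3 with multiplicity 4.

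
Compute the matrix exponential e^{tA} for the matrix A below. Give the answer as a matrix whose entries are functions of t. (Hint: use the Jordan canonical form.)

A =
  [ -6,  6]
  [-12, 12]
e^{tA} =
  [2 - exp(6*t), exp(6*t) - 1]
  [2 - 2*exp(6*t), 2*exp(6*t) - 1]

Strategy: write A = P · J · P⁻¹ where J is a Jordan canonical form, so e^{tA} = P · e^{tJ} · P⁻¹, and e^{tJ} can be computed block-by-block.

A has Jordan form
J =
  [0, 0]
  [0, 6]
(up to reordering of blocks).

Per-block formulas:
  For a 1×1 block at λ = 6: exp(t · [6]) = [e^(6t)].
  For a 1×1 block at λ = 0: exp(t · [0]) = [e^(0t)].

After assembling e^{tJ} and conjugating by P, we get:

e^{tA} =
  [2 - exp(6*t), exp(6*t) - 1]
  [2 - 2*exp(6*t), 2*exp(6*t) - 1]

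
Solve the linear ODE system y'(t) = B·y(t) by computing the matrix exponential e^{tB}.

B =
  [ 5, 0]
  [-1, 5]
e^{tB} =
  [exp(5*t), 0]
  [-t*exp(5*t), exp(5*t)]

Strategy: write B = P · J · P⁻¹ where J is a Jordan canonical form, so e^{tB} = P · e^{tJ} · P⁻¹, and e^{tJ} can be computed block-by-block.

B has Jordan form
J =
  [5, 1]
  [0, 5]
(up to reordering of blocks).

Per-block formulas:
  For a 2×2 Jordan block J_2(5): exp(t · J_2(5)) = e^(5t)·(I + t·N), where N is the 2×2 nilpotent shift.

After assembling e^{tJ} and conjugating by P, we get:

e^{tB} =
  [exp(5*t), 0]
  [-t*exp(5*t), exp(5*t)]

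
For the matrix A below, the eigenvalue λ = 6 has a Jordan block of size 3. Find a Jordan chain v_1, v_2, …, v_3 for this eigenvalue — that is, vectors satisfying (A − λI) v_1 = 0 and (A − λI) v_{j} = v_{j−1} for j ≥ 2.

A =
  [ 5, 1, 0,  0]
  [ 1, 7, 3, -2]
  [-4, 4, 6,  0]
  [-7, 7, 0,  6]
A Jordan chain for λ = 6 of length 3:
v_1 = (2, 2, 8, 14)ᵀ
v_2 = (-1, 1, -4, -7)ᵀ
v_3 = (1, 0, 0, 0)ᵀ

Let N = A − (6)·I. We want v_3 with N^3 v_3 = 0 but N^2 v_3 ≠ 0; then v_{j-1} := N · v_j for j = 3, …, 2.

Pick v_3 = (1, 0, 0, 0)ᵀ.
Then v_2 = N · v_3 = (-1, 1, -4, -7)ᵀ.
Then v_1 = N · v_2 = (2, 2, 8, 14)ᵀ.

Sanity check: (A − (6)·I) v_1 = (0, 0, 0, 0)ᵀ = 0. ✓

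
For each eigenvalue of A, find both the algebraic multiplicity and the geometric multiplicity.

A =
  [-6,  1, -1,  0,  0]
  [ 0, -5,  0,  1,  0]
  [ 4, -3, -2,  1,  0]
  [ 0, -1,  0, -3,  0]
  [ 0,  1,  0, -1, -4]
λ = -4: alg = 5, geom = 3

Step 1 — factor the characteristic polynomial to read off the algebraic multiplicities:
  χ_A(x) = (x + 4)^5

Step 2 — compute geometric multiplicities via the rank-nullity identity g(λ) = n − rank(A − λI):
  rank(A − (-4)·I) = 2, so dim ker(A − (-4)·I) = n − 2 = 3

Summary:
  λ = -4: algebraic multiplicity = 5, geometric multiplicity = 3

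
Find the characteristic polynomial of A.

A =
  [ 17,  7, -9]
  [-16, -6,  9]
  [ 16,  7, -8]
x^3 - 3*x^2 + 3*x - 1

Expanding det(x·I − A) (e.g. by cofactor expansion or by noting that A is similar to its Jordan form J, which has the same characteristic polynomial as A) gives
  χ_A(x) = x^3 - 3*x^2 + 3*x - 1
which factors as (x - 1)^3. The eigenvalues (with algebraic multiplicities) are λ = 1 with multiplicity 3.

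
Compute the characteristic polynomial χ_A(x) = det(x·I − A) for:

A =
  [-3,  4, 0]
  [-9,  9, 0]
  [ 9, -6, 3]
x^3 - 9*x^2 + 27*x - 27

Expanding det(x·I − A) (e.g. by cofactor expansion or by noting that A is similar to its Jordan form J, which has the same characteristic polynomial as A) gives
  χ_A(x) = x^3 - 9*x^2 + 27*x - 27
which factors as (x - 3)^3. The eigenvalues (with algebraic multiplicities) are λ = 3 with multiplicity 3.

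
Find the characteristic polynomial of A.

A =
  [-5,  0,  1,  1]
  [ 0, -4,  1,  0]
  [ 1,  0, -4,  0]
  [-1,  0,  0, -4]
x^4 + 17*x^3 + 108*x^2 + 304*x + 320

Expanding det(x·I − A) (e.g. by cofactor expansion or by noting that A is similar to its Jordan form J, which has the same characteristic polynomial as A) gives
  χ_A(x) = x^4 + 17*x^3 + 108*x^2 + 304*x + 320
which factors as (x + 4)^3*(x + 5). The eigenvalues (with algebraic multiplicities) are λ = -5 with multiplicity 1, λ = -4 with multiplicity 3.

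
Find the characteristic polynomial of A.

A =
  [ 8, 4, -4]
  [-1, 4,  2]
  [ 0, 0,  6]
x^3 - 18*x^2 + 108*x - 216

Expanding det(x·I − A) (e.g. by cofactor expansion or by noting that A is similar to its Jordan form J, which has the same characteristic polynomial as A) gives
  χ_A(x) = x^3 - 18*x^2 + 108*x - 216
which factors as (x - 6)^3. The eigenvalues (with algebraic multiplicities) are λ = 6 with multiplicity 3.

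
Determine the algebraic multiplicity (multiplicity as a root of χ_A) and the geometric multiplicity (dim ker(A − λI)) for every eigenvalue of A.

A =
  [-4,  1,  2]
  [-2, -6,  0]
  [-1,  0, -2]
λ = -4: alg = 3, geom = 1

Step 1 — factor the characteristic polynomial to read off the algebraic multiplicities:
  χ_A(x) = (x + 4)^3

Step 2 — compute geometric multiplicities via the rank-nullity identity g(λ) = n − rank(A − λI):
  rank(A − (-4)·I) = 2, so dim ker(A − (-4)·I) = n − 2 = 1

Summary:
  λ = -4: algebraic multiplicity = 3, geometric multiplicity = 1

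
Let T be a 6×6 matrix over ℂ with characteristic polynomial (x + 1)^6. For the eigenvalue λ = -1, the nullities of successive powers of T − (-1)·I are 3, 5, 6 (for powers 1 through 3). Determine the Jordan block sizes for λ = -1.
Block sizes for λ = -1: [3, 2, 1]

From the dimensions of kernels of powers, the number of Jordan blocks of size at least j is d_j − d_{j−1} where d_j = dim ker(N^j) (with d_0 = 0). Computing the differences gives [3, 2, 1].
The number of blocks of size exactly k is (#blocks of size ≥ k) − (#blocks of size ≥ k + 1), so the partition is: 1 block(s) of size 1, 1 block(s) of size 2, 1 block(s) of size 3.
In nonincreasing order the block sizes are [3, 2, 1].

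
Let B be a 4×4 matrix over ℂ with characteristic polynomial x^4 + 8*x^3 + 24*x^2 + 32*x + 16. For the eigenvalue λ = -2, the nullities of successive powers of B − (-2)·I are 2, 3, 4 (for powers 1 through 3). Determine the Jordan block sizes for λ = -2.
Block sizes for λ = -2: [3, 1]

From the dimensions of kernels of powers, the number of Jordan blocks of size at least j is d_j − d_{j−1} where d_j = dim ker(N^j) (with d_0 = 0). Computing the differences gives [2, 1, 1].
The number of blocks of size exactly k is (#blocks of size ≥ k) − (#blocks of size ≥ k + 1), so the partition is: 1 block(s) of size 1, 1 block(s) of size 3.
In nonincreasing order the block sizes are [3, 1].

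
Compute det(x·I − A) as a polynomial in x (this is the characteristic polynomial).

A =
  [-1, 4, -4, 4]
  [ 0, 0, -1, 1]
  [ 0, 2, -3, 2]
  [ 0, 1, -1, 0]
x^4 + 4*x^3 + 6*x^2 + 4*x + 1

Expanding det(x·I − A) (e.g. by cofactor expansion or by noting that A is similar to its Jordan form J, which has the same characteristic polynomial as A) gives
  χ_A(x) = x^4 + 4*x^3 + 6*x^2 + 4*x + 1
which factors as (x + 1)^4. The eigenvalues (with algebraic multiplicities) are λ = -1 with multiplicity 4.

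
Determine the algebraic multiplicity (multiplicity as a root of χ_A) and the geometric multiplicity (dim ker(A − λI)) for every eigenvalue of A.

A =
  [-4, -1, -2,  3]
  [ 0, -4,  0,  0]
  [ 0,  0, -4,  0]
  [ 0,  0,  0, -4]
λ = -4: alg = 4, geom = 3

Step 1 — factor the characteristic polynomial to read off the algebraic multiplicities:
  χ_A(x) = (x + 4)^4

Step 2 — compute geometric multiplicities via the rank-nullity identity g(λ) = n − rank(A − λI):
  rank(A − (-4)·I) = 1, so dim ker(A − (-4)·I) = n − 1 = 3

Summary:
  λ = -4: algebraic multiplicity = 4, geometric multiplicity = 3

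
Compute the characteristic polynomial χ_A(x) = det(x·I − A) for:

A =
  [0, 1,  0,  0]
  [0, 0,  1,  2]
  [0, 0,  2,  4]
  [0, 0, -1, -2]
x^4

Expanding det(x·I − A) (e.g. by cofactor expansion or by noting that A is similar to its Jordan form J, which has the same characteristic polynomial as A) gives
  χ_A(x) = x^4
which factors as x^4. The eigenvalues (with algebraic multiplicities) are λ = 0 with multiplicity 4.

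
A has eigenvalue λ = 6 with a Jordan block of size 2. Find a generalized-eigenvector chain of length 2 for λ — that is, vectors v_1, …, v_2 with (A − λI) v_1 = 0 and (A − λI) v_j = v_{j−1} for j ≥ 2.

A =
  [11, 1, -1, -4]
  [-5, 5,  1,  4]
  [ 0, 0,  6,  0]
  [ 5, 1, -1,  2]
A Jordan chain for λ = 6 of length 2:
v_1 = (5, -5, 0, 5)ᵀ
v_2 = (1, 0, 0, 0)ᵀ

Let N = A − (6)·I. We want v_2 with N^2 v_2 = 0 but N^1 v_2 ≠ 0; then v_{j-1} := N · v_j for j = 2, …, 2.

Pick v_2 = (1, 0, 0, 0)ᵀ.
Then v_1 = N · v_2 = (5, -5, 0, 5)ᵀ.

Sanity check: (A − (6)·I) v_1 = (0, 0, 0, 0)ᵀ = 0. ✓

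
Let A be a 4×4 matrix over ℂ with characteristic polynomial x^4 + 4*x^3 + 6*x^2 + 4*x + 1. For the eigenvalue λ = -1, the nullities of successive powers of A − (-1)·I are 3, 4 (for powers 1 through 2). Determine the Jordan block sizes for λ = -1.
Block sizes for λ = -1: [2, 1, 1]

From the dimensions of kernels of powers, the number of Jordan blocks of size at least j is d_j − d_{j−1} where d_j = dim ker(N^j) (with d_0 = 0). Computing the differences gives [3, 1].
The number of blocks of size exactly k is (#blocks of size ≥ k) − (#blocks of size ≥ k + 1), so the partition is: 2 block(s) of size 1, 1 block(s) of size 2.
In nonincreasing order the block sizes are [2, 1, 1].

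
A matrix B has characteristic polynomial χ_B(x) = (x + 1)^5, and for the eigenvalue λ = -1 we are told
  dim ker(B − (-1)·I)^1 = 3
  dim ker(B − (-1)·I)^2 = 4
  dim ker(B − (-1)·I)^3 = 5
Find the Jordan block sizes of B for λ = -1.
Block sizes for λ = -1: [3, 1, 1]

From the dimensions of kernels of powers, the number of Jordan blocks of size at least j is d_j − d_{j−1} where d_j = dim ker(N^j) (with d_0 = 0). Computing the differences gives [3, 1, 1].
The number of blocks of size exactly k is (#blocks of size ≥ k) − (#blocks of size ≥ k + 1), so the partition is: 2 block(s) of size 1, 1 block(s) of size 3.
In nonincreasing order the block sizes are [3, 1, 1].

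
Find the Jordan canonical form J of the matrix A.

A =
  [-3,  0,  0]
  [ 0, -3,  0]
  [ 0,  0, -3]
J_1(-3) ⊕ J_1(-3) ⊕ J_1(-3)

The characteristic polynomial is
  det(x·I − A) = x^3 + 9*x^2 + 27*x + 27 = (x + 3)^3

Eigenvalues and multiplicities (the geometric multiplicity of λ is n − rank(A − λI), which equals the number of Jordan blocks for λ):
  λ = -3: algebraic multiplicity = 3, geometric multiplicity = 3

Determining the block sizes for each eigenvalue:
  λ = -3: gm = am = 3, so every block has size 1 → block sizes [1, 1, 1]

Assembling the blocks gives a Jordan form
J =
  [-3,  0,  0]
  [ 0, -3,  0]
  [ 0,  0, -3]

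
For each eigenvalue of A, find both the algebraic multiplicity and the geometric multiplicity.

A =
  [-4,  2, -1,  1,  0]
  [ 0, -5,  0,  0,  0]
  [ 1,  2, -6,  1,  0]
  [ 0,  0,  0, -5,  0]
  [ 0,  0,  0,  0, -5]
λ = -5: alg = 5, geom = 4

Step 1 — factor the characteristic polynomial to read off the algebraic multiplicities:
  χ_A(x) = (x + 5)^5

Step 2 — compute geometric multiplicities via the rank-nullity identity g(λ) = n − rank(A − λI):
  rank(A − (-5)·I) = 1, so dim ker(A − (-5)·I) = n − 1 = 4

Summary:
  λ = -5: algebraic multiplicity = 5, geometric multiplicity = 4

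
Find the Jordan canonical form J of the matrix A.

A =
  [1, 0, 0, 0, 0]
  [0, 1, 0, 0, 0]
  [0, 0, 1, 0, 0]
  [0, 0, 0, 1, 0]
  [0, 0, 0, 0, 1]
J_1(1) ⊕ J_1(1) ⊕ J_1(1) ⊕ J_1(1) ⊕ J_1(1)

The characteristic polynomial is
  det(x·I − A) = x^5 - 5*x^4 + 10*x^3 - 10*x^2 + 5*x - 1 = (x - 1)^5

Eigenvalues and multiplicities (the geometric multiplicity of λ is n − rank(A − λI), which equals the number of Jordan blocks for λ):
  λ = 1: algebraic multiplicity = 5, geometric multiplicity = 5

Determining the block sizes for each eigenvalue:
  λ = 1: gm = am = 5, so every block has size 1 → block sizes [1, 1, 1, 1, 1]

Assembling the blocks gives a Jordan form
J =
  [1, 0, 0, 0, 0]
  [0, 1, 0, 0, 0]
  [0, 0, 1, 0, 0]
  [0, 0, 0, 1, 0]
  [0, 0, 0, 0, 1]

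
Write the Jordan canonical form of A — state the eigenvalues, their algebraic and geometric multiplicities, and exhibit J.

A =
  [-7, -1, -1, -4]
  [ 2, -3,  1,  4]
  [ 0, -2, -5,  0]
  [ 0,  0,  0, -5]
J_3(-5) ⊕ J_1(-5)

The characteristic polynomial is
  det(x·I − A) = x^4 + 20*x^3 + 150*x^2 + 500*x + 625 = (x + 5)^4

Eigenvalues and multiplicities (the geometric multiplicity of λ is n − rank(A − λI), which equals the number of Jordan blocks for λ):
  λ = -5: algebraic multiplicity = 4, geometric multiplicity = 2

Determining the block sizes for each eigenvalue:
  λ = -5: with am = 4 and gm = 2, the partition is not yet determined (e.g. several partitions of 4 into 2 parts exist). Let N = A − (-5)·I. Computing rank(N^1) = 2, rank(N^2) = 1, rank(N^3) = 0; the number of blocks of size ≥ j is rank(N^{j−1}) − rank(N^j), giving [2, 1, 1]. So we have 1 block(s) of size 3, 1 block(s) of size 1 → block sizes [3, 1]

Assembling the blocks gives a Jordan form
J =
  [-5,  1,  0,  0]
  [ 0, -5,  1,  0]
  [ 0,  0, -5,  0]
  [ 0,  0,  0, -5]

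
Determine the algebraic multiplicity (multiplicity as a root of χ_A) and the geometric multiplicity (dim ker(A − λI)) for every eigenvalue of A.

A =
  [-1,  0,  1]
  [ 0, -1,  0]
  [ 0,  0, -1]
λ = -1: alg = 3, geom = 2

Step 1 — factor the characteristic polynomial to read off the algebraic multiplicities:
  χ_A(x) = (x + 1)^3

Step 2 — compute geometric multiplicities via the rank-nullity identity g(λ) = n − rank(A − λI):
  rank(A − (-1)·I) = 1, so dim ker(A − (-1)·I) = n − 1 = 2

Summary:
  λ = -1: algebraic multiplicity = 3, geometric multiplicity = 2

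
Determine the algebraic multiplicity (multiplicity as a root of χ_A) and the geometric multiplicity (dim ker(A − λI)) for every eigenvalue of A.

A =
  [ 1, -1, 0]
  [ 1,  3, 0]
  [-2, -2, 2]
λ = 2: alg = 3, geom = 2

Step 1 — factor the characteristic polynomial to read off the algebraic multiplicities:
  χ_A(x) = (x - 2)^3

Step 2 — compute geometric multiplicities via the rank-nullity identity g(λ) = n − rank(A − λI):
  rank(A − (2)·I) = 1, so dim ker(A − (2)·I) = n − 1 = 2

Summary:
  λ = 2: algebraic multiplicity = 3, geometric multiplicity = 2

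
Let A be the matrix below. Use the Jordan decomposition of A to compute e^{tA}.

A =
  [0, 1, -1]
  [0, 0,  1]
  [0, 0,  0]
e^{tA} =
  [1, t, t^2/2 - t]
  [0, 1, t]
  [0, 0, 1]

Strategy: write A = P · J · P⁻¹ where J is a Jordan canonical form, so e^{tA} = P · e^{tJ} · P⁻¹, and e^{tJ} can be computed block-by-block.

A has Jordan form
J =
  [0, 1, 0]
  [0, 0, 1]
  [0, 0, 0]
(up to reordering of blocks).

Per-block formulas:
  For a 3×3 Jordan block J_3(0): exp(t · J_3(0)) = e^(0t)·(I + t·N + (t^2/2)·N^2), where N is the 3×3 nilpotent shift.

After assembling e^{tJ} and conjugating by P, we get:

e^{tA} =
  [1, t, t^2/2 - t]
  [0, 1, t]
  [0, 0, 1]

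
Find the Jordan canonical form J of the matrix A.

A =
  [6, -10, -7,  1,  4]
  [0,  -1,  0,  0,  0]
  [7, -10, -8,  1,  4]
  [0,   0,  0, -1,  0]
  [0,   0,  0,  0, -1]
J_2(-1) ⊕ J_1(-1) ⊕ J_1(-1) ⊕ J_1(-1)

The characteristic polynomial is
  det(x·I − A) = x^5 + 5*x^4 + 10*x^3 + 10*x^2 + 5*x + 1 = (x + 1)^5

Eigenvalues and multiplicities (the geometric multiplicity of λ is n − rank(A − λI), which equals the number of Jordan blocks for λ):
  λ = -1: algebraic multiplicity = 5, geometric multiplicity = 4

Determining the block sizes for each eigenvalue:
  λ = -1: 4 blocks summing to 5 forces exactly one block of size 2 and the rest size 1 → block sizes [2, 1, 1, 1]

Assembling the blocks gives a Jordan form
J =
  [-1,  1,  0,  0,  0]
  [ 0, -1,  0,  0,  0]
  [ 0,  0, -1,  0,  0]
  [ 0,  0,  0, -1,  0]
  [ 0,  0,  0,  0, -1]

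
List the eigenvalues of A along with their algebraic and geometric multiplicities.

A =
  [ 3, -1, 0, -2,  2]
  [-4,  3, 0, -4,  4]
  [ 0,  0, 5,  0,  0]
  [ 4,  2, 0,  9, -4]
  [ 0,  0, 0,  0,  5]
λ = 5: alg = 5, geom = 4

Step 1 — factor the characteristic polynomial to read off the algebraic multiplicities:
  χ_A(x) = (x - 5)^5

Step 2 — compute geometric multiplicities via the rank-nullity identity g(λ) = n − rank(A − λI):
  rank(A − (5)·I) = 1, so dim ker(A − (5)·I) = n − 1 = 4

Summary:
  λ = 5: algebraic multiplicity = 5, geometric multiplicity = 4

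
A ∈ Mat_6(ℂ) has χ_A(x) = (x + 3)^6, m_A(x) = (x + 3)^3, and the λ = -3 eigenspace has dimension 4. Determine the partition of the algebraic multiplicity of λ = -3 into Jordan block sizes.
Block sizes for λ = -3: [3, 1, 1, 1]

Step 1 — from the characteristic polynomial, algebraic multiplicity of λ = -3 is 6. From dim ker(A − (-3)·I) = 4, there are exactly 4 Jordan blocks for λ = -3.
Step 2 — from the minimal polynomial, the factor (x + 3)^3 tells us the largest block for λ = -3 has size 3.
Step 3 — with total size 6, 4 blocks, and largest block 3, the block sizes (in nonincreasing order) are [3, 1, 1, 1].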